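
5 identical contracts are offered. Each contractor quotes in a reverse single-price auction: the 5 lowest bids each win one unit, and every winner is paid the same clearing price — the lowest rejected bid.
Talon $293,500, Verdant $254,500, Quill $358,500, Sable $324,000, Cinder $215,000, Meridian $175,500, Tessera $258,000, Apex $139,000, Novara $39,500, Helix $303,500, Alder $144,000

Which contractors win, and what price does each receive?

Ordering the bids: 39,500 (Novara), 139,000 (Apex), 144,000 (Alder), 175,500 (Meridian), 215,000 (Cinder), 254,500 (Verdant), 258,000 (Tessera), …
The 5 lowest are Novara, Apex, Alder, Meridian, Cinder.
Lowest unsuccessful bid: $254,500 → clearing price.

Novara, Apex, Alder, Meridian, Cinder; each is paid $254,500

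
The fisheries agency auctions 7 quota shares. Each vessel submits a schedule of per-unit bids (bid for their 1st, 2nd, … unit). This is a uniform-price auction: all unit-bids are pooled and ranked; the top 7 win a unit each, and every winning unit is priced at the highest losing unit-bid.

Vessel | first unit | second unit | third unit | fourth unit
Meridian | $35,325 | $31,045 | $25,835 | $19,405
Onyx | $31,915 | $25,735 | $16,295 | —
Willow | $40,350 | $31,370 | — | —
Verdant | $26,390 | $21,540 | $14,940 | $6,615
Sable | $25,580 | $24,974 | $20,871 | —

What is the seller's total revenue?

Merging the schedules and taking the best 7: 40,350 (Willow-1), 35,325 (Meridian-1), 31,915 (Onyx-1), 31,370 (Willow-2), 31,045 (Meridian-2), 26,390 (Verdant-1), 25,835 (Meridian-3)
The (k+1)-th unit-bid is $25,735.
Allocation: Meridian 3, Onyx 1, Verdant 1, Willow 2. Every unit priced at $25,735.
Revenue = 7 × 25,735 = $180,145.

Total revenue: $180,145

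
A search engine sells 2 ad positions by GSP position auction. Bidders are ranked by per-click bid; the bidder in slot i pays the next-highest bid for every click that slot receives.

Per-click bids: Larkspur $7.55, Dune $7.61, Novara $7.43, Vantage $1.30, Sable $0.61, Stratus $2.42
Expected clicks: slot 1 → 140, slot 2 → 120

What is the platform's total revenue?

Total revenue: $1948.60

Per-click bids in order: $7.61 (Dune) > $7.55 (Larkspur) > $7.43 (Novara) > …
Slot 1: Dune pays $7.55 × 140 = $1057.00
Slot 2: Larkspur pays $7.43 × 120 = $891.60
Total = $1948.60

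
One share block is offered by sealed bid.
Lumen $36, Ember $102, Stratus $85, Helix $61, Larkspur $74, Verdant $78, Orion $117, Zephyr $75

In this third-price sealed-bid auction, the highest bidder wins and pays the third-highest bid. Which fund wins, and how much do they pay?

Bids ranked: 117 (Orion) > 102 (Ember) > 85 (Stratus) > 78 (Verdant) > 75 (Zephyr) > 74 (Larkspur) > …
Orion is highest; pays the third-highest bid, $85.

Orion pays $85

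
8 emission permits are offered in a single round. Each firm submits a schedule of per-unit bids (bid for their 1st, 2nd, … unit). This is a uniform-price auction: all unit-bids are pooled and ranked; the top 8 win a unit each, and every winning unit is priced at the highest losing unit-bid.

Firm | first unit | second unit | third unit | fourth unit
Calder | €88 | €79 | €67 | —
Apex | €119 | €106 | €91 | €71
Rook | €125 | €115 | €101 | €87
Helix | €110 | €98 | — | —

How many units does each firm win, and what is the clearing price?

Pooled unit-bids ranked (top 8): 125 (Rook-1), 119 (Apex-1), 115 (Rook-2), 110 (Helix-1), 106 (Apex-2), 101 (Rook-3), 98 (Helix-2), 91 (Apex-3)
The (k+1)-th unit-bid is €88.
Allocation: Apex 3, Helix 2, Rook 3.

Apex 3, Helix 2, Rook 3; clearing price €88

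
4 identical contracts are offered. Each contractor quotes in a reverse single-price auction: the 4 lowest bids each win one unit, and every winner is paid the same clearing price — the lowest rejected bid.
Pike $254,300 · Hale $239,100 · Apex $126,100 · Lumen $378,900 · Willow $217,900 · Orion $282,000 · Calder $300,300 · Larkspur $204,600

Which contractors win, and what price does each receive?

Sorting: 126,100 (Apex), 204,600 (Larkspur), 217,900 (Willow), 239,100 (Hale), 254,300 (Pike), 282,000 (Orion), …
Lowest 4: Apex, Larkspur, Willow, Hale.
First losing bid is Pike's $254,300, which sets the uniform price.

Apex, Larkspur, Willow, Hale; each is paid $254,300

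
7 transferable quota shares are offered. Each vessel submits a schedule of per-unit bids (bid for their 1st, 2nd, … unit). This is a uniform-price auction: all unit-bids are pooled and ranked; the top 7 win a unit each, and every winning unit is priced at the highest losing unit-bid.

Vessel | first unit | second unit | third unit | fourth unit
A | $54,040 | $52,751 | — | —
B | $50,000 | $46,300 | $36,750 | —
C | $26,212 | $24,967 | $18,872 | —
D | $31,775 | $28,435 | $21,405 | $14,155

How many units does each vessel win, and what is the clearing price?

Pooled unit-bids ranked (top 7): 54,040 (A-1), 52,751 (A-2), 50,000 (B-1), 46,300 (B-2), 36,750 (B-3), 31,775 (D-1), 28,435 (D-2)
Highest rejected unit-bid = $26,212.
Allocation: A 2, B 3, D 2.

A 2, B 3, D 2; clearing price $26,212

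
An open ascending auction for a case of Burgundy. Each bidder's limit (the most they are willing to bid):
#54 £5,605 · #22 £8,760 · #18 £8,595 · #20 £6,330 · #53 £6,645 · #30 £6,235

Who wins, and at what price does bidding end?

Sorting limits: 8,760 (#22) > 8,595 (#18) > 6,645 (#53) > 6,330 (#20) > 6,235 (#30) > 5,605 (#54)
Once the price passes £8,595, only #22 is left; the hammer falls at #18's limit of £8,595.

#22 wins at £8,595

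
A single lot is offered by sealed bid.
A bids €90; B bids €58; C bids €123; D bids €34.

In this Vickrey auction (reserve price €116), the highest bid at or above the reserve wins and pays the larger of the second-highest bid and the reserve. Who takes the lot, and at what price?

C pays €116

Sorting bids: 123 (C) > 90 (A) > 58 (B) > 34 (D)
C has the top bid at or above the reserve (€123).
max(second-highest €90, reserve €116) = €116.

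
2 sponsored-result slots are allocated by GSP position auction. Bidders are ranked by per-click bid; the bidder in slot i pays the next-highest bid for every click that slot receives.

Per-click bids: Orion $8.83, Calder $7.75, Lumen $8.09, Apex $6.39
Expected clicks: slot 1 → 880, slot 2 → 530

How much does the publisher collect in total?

Total revenue: $11226.70

Sorting advertisers: $8.83 (Orion) > $8.09 (Lumen) > $7.75 (Calder) > …
Slot 1: Orion pays $8.09 × 880 = $7119.20
Slot 2: Lumen pays $7.75 × 530 = $4107.50
Total = $11226.70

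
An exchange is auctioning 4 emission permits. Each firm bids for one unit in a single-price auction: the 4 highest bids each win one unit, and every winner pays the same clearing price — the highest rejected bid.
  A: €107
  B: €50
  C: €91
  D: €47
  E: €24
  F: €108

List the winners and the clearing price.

Sorting: 108 (F), 107 (A), 91 (C), 50 (B), 47 (D), 24 (E)
Top 4: F, A, C, B.
Highest unsuccessful bid: €47 → clearing price.

F, A, C, B; each pays €47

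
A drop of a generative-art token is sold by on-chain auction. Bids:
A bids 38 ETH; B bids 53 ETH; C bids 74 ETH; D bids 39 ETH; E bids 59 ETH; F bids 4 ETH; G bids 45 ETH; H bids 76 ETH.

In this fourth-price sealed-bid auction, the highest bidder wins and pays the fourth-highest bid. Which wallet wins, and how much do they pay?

H pays 53 ETH

Sorting bids: 76 (H) > 74 (C) > 59 (E) > 53 (B) > 45 (G) > 39 (D) > …
H is highest; pays the fourth-highest bid, 53 ETH.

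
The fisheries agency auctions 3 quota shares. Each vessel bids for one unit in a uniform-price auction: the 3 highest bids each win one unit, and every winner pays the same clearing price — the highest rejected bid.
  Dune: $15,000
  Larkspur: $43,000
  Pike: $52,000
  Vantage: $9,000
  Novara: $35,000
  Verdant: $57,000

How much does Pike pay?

Pike pays $35,000

Bids ranked high→low: 57,000 (Verdant), 52,000 (Pike), 43,000 (Larkspur), 35,000 (Novara), 15,000 (Dune), …
Top 3: Verdant, Pike, Larkspur.
Clearing price = highest rejected bid = $35,000.
Pike wins → pays $35,000.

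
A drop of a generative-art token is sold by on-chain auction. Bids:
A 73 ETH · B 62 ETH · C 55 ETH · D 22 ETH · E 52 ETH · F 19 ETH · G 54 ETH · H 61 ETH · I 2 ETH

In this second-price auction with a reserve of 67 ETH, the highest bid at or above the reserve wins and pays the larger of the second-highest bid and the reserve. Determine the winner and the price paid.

Bids in order: 73 (A) > 62 (B) > 61 (H) > 55 (C) > 54 (G) > 52 (E) > …
A has the top bid at or above the reserve (73 ETH).
Second-highest bid 62 ETH is below the reserve 67 ETH, so the reserve binds → payment 67 ETH.

A pays 67 ETH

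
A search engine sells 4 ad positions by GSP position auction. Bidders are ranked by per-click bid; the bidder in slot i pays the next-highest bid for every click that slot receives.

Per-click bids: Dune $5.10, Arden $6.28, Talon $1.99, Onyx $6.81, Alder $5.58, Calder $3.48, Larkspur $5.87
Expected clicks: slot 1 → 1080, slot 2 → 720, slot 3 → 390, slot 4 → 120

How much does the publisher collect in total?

Total revenue: $13797.00

Sorting advertisers: $6.81 (Onyx) > $6.28 (Arden) > $5.87 (Larkspur) > $5.58 (Alder) > $5.10 (Dune) > …
Slot 1: Onyx pays $6.28 × 1080 = $6782.40
Slot 2: Arden pays $5.87 × 720 = $4226.40
Slot 3: Larkspur pays $5.58 × 390 = $2176.20
Slot 4: Alder pays $5.10 × 120 = $612.00
Total = $13797.00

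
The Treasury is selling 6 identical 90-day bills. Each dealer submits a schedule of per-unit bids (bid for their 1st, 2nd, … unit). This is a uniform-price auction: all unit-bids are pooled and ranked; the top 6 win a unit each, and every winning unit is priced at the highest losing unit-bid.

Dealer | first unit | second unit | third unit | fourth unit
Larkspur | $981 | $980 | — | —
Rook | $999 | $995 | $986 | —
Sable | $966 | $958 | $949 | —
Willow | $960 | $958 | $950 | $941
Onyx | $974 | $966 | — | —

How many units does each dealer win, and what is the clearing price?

Larkspur 2, Onyx 1, Rook 3; clearing price $966

Pooled unit-bids ranked (top 6): 999 (Rook-1), 995 (Rook-2), 986 (Rook-3), 981 (Larkspur-1), 980 (Larkspur-2), 974 (Onyx-1)
First bid not allocated: $966.
Allocation: Larkspur 2, Onyx 1, Rook 3.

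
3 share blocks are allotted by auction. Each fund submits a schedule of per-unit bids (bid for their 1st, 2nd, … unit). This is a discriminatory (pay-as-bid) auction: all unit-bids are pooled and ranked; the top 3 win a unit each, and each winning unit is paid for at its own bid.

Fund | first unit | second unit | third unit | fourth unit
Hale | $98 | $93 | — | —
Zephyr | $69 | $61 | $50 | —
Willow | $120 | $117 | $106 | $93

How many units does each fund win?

Merging the schedules and taking the best 3: 120 (Willow-1), 117 (Willow-2), 106 (Willow-3)
Next rejected bid: $98 (not a price — pay-as-bid).
Allocation: Willow 3.

Willow 3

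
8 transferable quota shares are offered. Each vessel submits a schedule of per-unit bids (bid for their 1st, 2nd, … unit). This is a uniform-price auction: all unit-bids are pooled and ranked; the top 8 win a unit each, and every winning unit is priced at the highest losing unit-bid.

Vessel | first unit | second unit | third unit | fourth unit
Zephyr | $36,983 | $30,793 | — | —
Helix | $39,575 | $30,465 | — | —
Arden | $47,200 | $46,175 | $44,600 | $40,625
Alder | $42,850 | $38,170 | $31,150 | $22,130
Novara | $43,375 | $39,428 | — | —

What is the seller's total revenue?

All unit-bids, highest first — top 8: 47,200 (Arden-1), 46,175 (Arden-2), 44,600 (Arden-3), 43,375 (Novara-1), 42,850 (Alder-1), 40,625 (Arden-4), 39,575 (Helix-1), 39,428 (Novara-2)
First bid not allocated: $38,170.
Allocation: Alder 1, Arden 4, Helix 1, Novara 2. Every unit priced at $38,170.
Revenue = 8 × 38,170 = $305,360.

Total revenue: $305,360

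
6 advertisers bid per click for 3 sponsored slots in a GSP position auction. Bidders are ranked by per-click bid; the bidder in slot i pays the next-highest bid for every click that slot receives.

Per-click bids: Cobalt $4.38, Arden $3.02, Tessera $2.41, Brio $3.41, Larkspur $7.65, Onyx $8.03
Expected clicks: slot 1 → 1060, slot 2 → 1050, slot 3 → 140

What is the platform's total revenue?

Total revenue: $13185.40

Sorting advertisers: $8.03 (Onyx) > $7.65 (Larkspur) > $4.38 (Cobalt) > $3.41 (Brio) > …
Slot 1: Onyx pays $7.65 × 1060 = $8109.00
Slot 2: Larkspur pays $4.38 × 1050 = $4599.00
Slot 3: Cobalt pays $3.41 × 140 = $477.40
Total = $13185.40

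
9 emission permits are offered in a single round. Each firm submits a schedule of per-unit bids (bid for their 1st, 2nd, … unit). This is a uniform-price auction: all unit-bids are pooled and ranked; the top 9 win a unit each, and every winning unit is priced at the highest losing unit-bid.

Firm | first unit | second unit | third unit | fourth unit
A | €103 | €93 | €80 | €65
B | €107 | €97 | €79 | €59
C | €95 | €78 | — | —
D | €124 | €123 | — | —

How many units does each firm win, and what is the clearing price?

Merging the schedules and taking the best 9: 124 (D-1), 123 (D-2), 107 (B-1), 103 (A-1), 97 (B-2), 95 (C-1), 93 (A-2), 80 (A-3), 79 (B-3)
Highest rejected unit-bid = €78.
Allocation: A 3, B 3, C 1, D 2.

A 3, B 3, C 1, D 2; clearing price €78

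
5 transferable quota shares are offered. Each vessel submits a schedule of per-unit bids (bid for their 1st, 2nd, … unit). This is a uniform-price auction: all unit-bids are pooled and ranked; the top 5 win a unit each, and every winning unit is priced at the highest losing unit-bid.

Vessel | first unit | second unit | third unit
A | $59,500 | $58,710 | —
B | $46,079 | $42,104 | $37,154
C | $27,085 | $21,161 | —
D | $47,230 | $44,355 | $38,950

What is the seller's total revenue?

Total revenue: $210,520

Pooled unit-bids ranked (top 5): 59,500 (A-1), 58,710 (A-2), 47,230 (D-1), 46,079 (B-1), 44,355 (D-2)
The (k+1)-th unit-bid is $42,104.
Allocation: A 2, B 1, D 2. Every unit priced at $42,104.
Revenue = 5 × 42,104 = $210,520.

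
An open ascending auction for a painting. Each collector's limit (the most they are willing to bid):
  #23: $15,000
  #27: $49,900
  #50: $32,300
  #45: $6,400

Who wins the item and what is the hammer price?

Ascending (English) auction: the price rises until one bidder remains; the winner pays the price at which the last rival dropped out.
Limits in order: 49,900 (#27) > 32,300 (#50) > 15,000 (#23) > 6,400 (#45)
Bidding ends when #50 exits at $32,300; #27 takes it.

#27 wins at $32,300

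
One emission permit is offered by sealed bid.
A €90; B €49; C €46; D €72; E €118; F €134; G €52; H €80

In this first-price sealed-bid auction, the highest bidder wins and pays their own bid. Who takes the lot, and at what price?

F pays €134

First-price sealed-bid auction: the highest bidder wins and pays their own bid.
Sorting bids: 134 (F) > 118 (E) > 90 (A) > 80 (H) > 72 (D) > 52 (G) > …
F has the highest bid and pays exactly that: €134.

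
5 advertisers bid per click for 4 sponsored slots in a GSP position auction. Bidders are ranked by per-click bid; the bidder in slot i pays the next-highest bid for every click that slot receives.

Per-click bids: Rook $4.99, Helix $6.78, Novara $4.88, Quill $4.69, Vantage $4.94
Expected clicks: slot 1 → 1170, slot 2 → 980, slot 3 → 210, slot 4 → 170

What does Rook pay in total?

Rook pays $4841.20

Ranked by bid: $6.78 (Helix) > $4.99 (Rook) > $4.94 (Vantage) > $4.88 (Novara) > $4.69 (Quill)
Rook holds slot 2 → pays next bid $4.94 × 980 clicks = $4841.20.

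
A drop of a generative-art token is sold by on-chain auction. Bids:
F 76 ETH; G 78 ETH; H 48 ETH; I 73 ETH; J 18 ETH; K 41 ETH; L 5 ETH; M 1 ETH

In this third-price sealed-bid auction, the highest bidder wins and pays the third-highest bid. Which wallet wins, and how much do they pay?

Rule: the highest bidder wins and pays the third-highest bid.
Bids in order: 78 (G) > 76 (F) > 73 (I) > 48 (H) > 41 (K) > 18 (J) > …
G wins; payment is bid #3 in the ranking = 73 ETH.

G pays 73 ETH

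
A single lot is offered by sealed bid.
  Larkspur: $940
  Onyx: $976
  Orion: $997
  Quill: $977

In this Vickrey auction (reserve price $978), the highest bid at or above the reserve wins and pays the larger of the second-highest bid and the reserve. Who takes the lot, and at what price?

Sorting bids: 997 (Orion) > 977 (Quill) > 976 (Onyx) > 940 (Larkspur)
Highest eligible bid: Orion at $997.
max(second-highest $977, reserve $978) = $978.

Orion pays $978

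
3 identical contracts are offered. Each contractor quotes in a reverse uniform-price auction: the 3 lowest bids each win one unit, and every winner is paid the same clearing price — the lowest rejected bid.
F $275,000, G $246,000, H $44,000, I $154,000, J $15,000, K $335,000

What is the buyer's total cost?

Ordering the bids: 15,000 (J), 44,000 (H), 154,000 (I), 246,000 (G), 275,000 (F), …
The 3 lowest are J, H, I.
Lowest unsuccessful bid: $246,000 → clearing price.
Total cost = 3 × $246,000 = $738,000.

Total cost: $738,000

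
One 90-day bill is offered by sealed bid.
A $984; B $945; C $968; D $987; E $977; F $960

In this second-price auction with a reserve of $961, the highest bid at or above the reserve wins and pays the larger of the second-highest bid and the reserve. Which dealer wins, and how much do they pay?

D pays $984

Bids in order: 987 (D) > 984 (A) > 977 (E) > 968 (C) > 960 (F) > 945 (B)
Highest eligible bid: D at $987.
max(second-highest $984, reserve $961) = $984; the reserve does not bind.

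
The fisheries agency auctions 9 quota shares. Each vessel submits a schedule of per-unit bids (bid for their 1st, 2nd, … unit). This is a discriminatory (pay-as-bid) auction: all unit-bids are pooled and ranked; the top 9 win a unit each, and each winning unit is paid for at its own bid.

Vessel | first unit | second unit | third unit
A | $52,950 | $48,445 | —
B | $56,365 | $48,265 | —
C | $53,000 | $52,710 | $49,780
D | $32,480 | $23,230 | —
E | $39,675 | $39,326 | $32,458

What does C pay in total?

C pays $155,490

Merging the schedules and taking the best 9: 56,365 (B-1), 53,000 (C-1), 52,950 (A-1), 52,710 (C-2), 49,780 (C-3), 48,445 (A-2), 48,265 (B-2), 39,675 (E-1), 39,326 (E-2)
Next rejected bid: $32,480 (not a price — pay-as-bid).
C's winning unit-bids: 53,000 + 52,710 + 49,780 = $155,490.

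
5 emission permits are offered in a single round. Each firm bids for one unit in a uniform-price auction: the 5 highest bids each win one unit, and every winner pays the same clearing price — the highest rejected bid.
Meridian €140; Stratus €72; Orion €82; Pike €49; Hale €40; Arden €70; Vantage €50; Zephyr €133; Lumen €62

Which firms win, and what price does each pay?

Meridian, Zephyr, Orion, Stratus, Arden; each pays €62

Sorting: 140 (Meridian), 133 (Zephyr), 82 (Orion), 72 (Stratus), 70 (Arden), 62 (Lumen), 50 (Vantage), …
Winners (5 units): Meridian, Zephyr, Orion, Stratus, Arden.
First losing bid is Lumen's €62, which sets the uniform price.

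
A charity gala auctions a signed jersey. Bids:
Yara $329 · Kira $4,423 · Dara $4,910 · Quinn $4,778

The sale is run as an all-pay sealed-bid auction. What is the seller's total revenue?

All-pay sealed-bid auction: the highest bidder wins the item, but every bidder pays their own bid.
Sorting bids: 4,910 (Dara) > 4,778 (Quinn) > 4,423 (Kira) > 329 (Yara)
Dara wins with the top bid; all bids are sunk regardless.
Every bidder forfeits their bid regardless of winning.
Revenue = 329 + 4,423 + 4,910 + 4,778 = $14,440.

Total revenue: $14,440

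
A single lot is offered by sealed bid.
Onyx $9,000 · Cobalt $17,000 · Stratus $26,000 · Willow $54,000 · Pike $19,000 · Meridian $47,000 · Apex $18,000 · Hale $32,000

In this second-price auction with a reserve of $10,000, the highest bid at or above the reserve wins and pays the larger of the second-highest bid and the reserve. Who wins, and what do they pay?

Willow pays $47,000

Second-price auction with a reserve of $10,000: the highest bid at or above the reserve wins and pays the larger of the second-highest bid and the reserve.
Sorting bids: 54,000 (Willow) > 47,000 (Meridian) > 32,000 (Hale) > 26,000 (Stratus) > 19,000 (Pike) > 18,000 (Apex) > …
Willow has the top bid at or above the reserve ($54,000).
Second-highest bid $47,000 exceeds the reserve $10,000 → payment $47,000.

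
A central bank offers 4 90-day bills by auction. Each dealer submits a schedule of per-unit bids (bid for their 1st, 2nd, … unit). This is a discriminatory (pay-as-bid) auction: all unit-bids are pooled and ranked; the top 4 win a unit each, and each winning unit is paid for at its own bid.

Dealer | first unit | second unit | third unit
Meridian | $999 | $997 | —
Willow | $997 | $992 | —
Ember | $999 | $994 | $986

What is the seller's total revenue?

Total revenue: $3,992

All unit-bids, highest first — top 4: 999 (Meridian-1), 999 (Ember-1), 997 (Meridian-2), 997 (Willow-1)
Next rejected bid: $994 (not a price — pay-as-bid).
Each winning unit pays its own bid.
Revenue = 999 + 999 + 997 + 997 = $3,992.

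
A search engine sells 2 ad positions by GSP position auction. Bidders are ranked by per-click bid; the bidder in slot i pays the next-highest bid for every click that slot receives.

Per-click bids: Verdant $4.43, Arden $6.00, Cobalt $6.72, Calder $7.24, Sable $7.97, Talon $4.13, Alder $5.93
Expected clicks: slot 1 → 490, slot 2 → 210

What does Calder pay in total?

Calder pays $1411.20

Per-click bids in order: $7.97 (Sable) > $7.24 (Calder) > $6.72 (Cobalt) > …
Calder holds slot 2 → pays next bid $6.72 × 210 clicks = $1411.20.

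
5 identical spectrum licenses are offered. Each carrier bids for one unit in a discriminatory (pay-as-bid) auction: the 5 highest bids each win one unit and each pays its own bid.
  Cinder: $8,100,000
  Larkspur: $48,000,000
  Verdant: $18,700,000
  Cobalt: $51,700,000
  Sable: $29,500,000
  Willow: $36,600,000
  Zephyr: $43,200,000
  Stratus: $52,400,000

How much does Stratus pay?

Stratus pays $52,400,000

Ordering the bids: 52,400,000 (Stratus), 51,700,000 (Cobalt), 48,000,000 (Larkspur), 43,200,000 (Zephyr), 36,600,000 (Willow), 29,500,000 (Sable), 18,700,000 (Verdant), …
Winners (5 units): Stratus, Cobalt, Larkspur, Zephyr, Willow.
Stratus wins → own bid $52,400,000.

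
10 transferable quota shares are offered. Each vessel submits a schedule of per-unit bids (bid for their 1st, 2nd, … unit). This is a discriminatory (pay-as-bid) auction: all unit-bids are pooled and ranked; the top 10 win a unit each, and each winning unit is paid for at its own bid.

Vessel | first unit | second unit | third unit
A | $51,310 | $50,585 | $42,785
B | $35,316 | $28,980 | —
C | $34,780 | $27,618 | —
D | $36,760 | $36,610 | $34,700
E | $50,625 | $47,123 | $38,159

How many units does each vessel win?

A 3, B 1, C 1, D 2, E 3

Merging the schedules and taking the best 10: 51,310 (A-1), 50,625 (E-1), 50,585 (A-2), 47,123 (E-2), 42,785 (A-3), 38,159 (E-3), 36,760 (D-1), 36,610 (D-2), 35,316 (B-1), 34,780 (C-1)
Next rejected bid: $34,700 (not a price — pay-as-bid).
Allocation: A 3, B 1, C 1, D 2, E 3.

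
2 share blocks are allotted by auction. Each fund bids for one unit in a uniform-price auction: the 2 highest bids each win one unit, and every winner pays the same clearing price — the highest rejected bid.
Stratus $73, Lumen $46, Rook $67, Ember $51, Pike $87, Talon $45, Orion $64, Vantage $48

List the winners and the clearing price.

Pike, Stratus; each pays $67

Ordering the bids: 87 (Pike), 73 (Stratus), 67 (Rook), 64 (Orion), …
The 2 highest are Pike, Stratus.
Highest unsuccessful bid: $67 → clearing price.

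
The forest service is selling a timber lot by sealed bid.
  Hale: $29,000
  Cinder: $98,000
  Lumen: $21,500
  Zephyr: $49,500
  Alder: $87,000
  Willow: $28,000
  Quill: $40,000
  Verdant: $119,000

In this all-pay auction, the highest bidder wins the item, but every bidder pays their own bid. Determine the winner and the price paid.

Rule: the highest bidder wins the item, but every bidder pays their own bid.
Bids ranked: 119,000 (Verdant) > 98,000 (Cinder) > 87,000 (Alder) > 49,500 (Zephyr) > 40,000 (Quill) > 29,000 (Hale) > …
Verdant wins with the top bid; all bids are sunk regardless.

Verdant pays $119,000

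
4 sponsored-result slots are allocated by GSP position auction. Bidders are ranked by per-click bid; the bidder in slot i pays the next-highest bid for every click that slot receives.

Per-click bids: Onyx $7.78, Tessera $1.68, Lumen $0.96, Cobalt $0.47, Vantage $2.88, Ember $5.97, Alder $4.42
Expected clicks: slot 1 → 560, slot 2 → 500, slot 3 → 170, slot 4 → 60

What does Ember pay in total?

Ember pays $2210.00

Ranked by bid: $7.78 (Onyx) > $5.97 (Ember) > $4.42 (Alder) > $2.88 (Vantage) > $1.68 (Tessera) > …
Ember holds slot 2 → pays next bid $4.42 × 500 clicks = $2210.00.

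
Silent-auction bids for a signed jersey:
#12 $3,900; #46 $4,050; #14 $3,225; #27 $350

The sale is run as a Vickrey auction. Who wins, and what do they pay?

Bids in order: 4,050 (#46) > 3,900 (#12) > 3,225 (#14) > 350 (#27)
Second-price: #46 pays #12's bid of $3,900.

#46 pays $3,900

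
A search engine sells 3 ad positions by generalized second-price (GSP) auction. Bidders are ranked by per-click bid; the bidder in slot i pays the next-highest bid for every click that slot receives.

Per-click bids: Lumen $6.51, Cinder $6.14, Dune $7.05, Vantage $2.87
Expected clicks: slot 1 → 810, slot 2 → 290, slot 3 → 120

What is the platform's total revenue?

Total revenue: $7398.10

Per-click bids in order: $7.05 (Dune) > $6.51 (Lumen) > $6.14 (Cinder) > $2.87 (Vantage)
Slot 1: Dune pays $6.51 × 810 = $5273.10
Slot 2: Lumen pays $6.14 × 290 = $1780.60
Slot 3: Cinder pays $2.87 × 120 = $344.40
Total = $7398.10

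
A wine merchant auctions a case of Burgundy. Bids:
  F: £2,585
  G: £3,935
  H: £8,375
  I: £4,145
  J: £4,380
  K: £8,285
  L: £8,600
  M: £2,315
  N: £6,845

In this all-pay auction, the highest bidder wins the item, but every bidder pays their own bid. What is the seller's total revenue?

Total revenue: £49,465

Sorting bids: 8,600 (L) > 8,375 (H) > 8,285 (K) > 6,845 (N) > 4,380 (J) > 4,145 (I) > …
Every bidder forfeits their bid regardless of winning.
Revenue = 2,585 + 3,935 + 8,375 + 4,145 + 4,380 + 8,285 + 8,600 + 2,315 + 6,845 = £49,465.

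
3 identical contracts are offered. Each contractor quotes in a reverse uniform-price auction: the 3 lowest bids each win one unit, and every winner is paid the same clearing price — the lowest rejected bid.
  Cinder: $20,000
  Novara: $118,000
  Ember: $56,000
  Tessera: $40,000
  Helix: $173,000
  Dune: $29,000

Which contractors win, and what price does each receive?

Cinder, Dune, Tessera; each is paid $56,000

Ordering the bids: 20,000 (Cinder), 29,000 (Dune), 40,000 (Tessera), 56,000 (Ember), 118,000 (Novara), …
Lowest 3: Cinder, Dune, Tessera.
First losing bid is Ember's $56,000, which sets the uniform price.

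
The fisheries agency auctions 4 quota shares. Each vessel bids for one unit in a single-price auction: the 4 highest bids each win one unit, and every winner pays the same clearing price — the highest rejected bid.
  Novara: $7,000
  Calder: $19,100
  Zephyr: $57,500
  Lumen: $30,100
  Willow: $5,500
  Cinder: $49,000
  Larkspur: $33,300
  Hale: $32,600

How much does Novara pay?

Novara pays $0

Bids ranked high→low: 57,500 (Zephyr), 49,000 (Cinder), 33,300 (Larkspur), 32,600 (Hale), 30,100 (Lumen), 19,100 (Calder), …
Winners (4 units): Zephyr, Cinder, Larkspur, Hale.
Highest unsuccessful bid: $30,100 → clearing price.
Novara does not win → pays $0.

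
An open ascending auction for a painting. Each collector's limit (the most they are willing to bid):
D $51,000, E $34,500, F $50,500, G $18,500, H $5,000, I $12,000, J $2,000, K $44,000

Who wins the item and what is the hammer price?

Limits ranked: 51,000 (D) > 50,500 (F) > 44,000 (K) > 34,500 (E) > 18,500 (G) > 12,000 (I) > …
Bidding ends when F exits at $50,500; D takes it.

D wins at $50,500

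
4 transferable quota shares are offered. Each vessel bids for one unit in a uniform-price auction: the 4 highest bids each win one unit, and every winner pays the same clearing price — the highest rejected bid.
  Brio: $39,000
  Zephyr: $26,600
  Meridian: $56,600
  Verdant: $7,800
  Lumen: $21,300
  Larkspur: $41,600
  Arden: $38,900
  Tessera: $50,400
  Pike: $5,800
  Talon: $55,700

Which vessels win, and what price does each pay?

Ordering the bids: 56,600 (Meridian), 55,700 (Talon), 50,400 (Tessera), 41,600 (Larkspur), 39,000 (Brio), 38,900 (Arden), …
Top 4: Meridian, Talon, Tessera, Larkspur.
Clearing price = highest rejected bid = $39,000.

Meridian, Talon, Tessera, Larkspur; each pays $39,000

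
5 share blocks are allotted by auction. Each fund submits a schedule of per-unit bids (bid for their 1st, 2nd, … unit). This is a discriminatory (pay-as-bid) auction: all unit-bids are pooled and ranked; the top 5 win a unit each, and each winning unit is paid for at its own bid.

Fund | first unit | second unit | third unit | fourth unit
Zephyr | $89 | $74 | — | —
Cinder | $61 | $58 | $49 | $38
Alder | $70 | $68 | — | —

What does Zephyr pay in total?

All unit-bids, highest first — top 5: 89 (Zephyr-1), 74 (Zephyr-2), 70 (Alder-1), 68 (Alder-2), 61 (Cinder-1)
Next rejected bid: $58 (not a price — pay-as-bid).
Zephyr's winning unit-bids: 89 + 74 = $163.

Zephyr pays $163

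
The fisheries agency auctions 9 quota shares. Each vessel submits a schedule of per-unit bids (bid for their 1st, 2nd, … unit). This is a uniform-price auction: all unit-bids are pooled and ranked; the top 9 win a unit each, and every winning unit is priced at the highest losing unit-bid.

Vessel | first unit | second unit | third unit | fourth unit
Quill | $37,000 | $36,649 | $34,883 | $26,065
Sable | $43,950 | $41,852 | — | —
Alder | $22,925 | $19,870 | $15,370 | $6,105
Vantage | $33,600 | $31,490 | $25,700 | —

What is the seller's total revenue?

Merging the schedules and taking the best 9: 43,950 (Sable-1), 41,852 (Sable-2), 37,000 (Quill-1), 36,649 (Quill-2), 34,883 (Quill-3), 33,600 (Vantage-1), 31,490 (Vantage-2), 26,065 (Quill-4), 25,700 (Vantage-3)
First bid not allocated: $22,925.
Allocation: Quill 4, Sable 2, Vantage 3. Every unit priced at $22,925.
Revenue = 9 × 22,925 = $206,325.

Total revenue: $206,325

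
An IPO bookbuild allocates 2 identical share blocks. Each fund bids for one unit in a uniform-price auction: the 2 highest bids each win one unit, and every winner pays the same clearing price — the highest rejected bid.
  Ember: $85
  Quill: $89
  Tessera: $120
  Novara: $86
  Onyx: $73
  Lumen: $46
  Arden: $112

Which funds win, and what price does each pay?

Bids ranked high→low: 120 (Tessera), 112 (Arden), 89 (Quill), 86 (Novara), …
The 2 highest are Tessera, Arden.
First losing bid is Quill's $89, which sets the uniform price.

Tessera, Arden; each pays $89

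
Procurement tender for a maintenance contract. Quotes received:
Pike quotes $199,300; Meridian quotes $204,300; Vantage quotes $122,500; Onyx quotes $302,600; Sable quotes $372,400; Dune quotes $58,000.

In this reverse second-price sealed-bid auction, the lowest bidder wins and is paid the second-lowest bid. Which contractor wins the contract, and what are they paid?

Bids ranked: 58,000 (Dune) < 122,500 (Vantage) < 199,300 (Pike) < 204,300 (Meridian) < 302,600 (Onyx) < 372,400 (Sable)
Dune wins with the lowest bid; price is set by the runner-up at $122,500.

Dune is paid $122,500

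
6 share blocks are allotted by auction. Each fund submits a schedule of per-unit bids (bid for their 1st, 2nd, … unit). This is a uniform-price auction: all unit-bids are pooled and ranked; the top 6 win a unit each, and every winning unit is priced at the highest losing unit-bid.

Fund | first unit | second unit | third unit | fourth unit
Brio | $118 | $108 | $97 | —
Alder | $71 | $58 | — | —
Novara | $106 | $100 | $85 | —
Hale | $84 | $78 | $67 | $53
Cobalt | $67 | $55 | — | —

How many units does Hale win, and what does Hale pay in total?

Merging the schedules and taking the best 6: 118 (Brio-1), 108 (Brio-2), 106 (Novara-1), 100 (Novara-2), 97 (Brio-3), 85 (Novara-3)
The (k+1)-th unit-bid is $84.
Hale wins 0 unit(s) at $84 each.

Hale: 0 units, pays $0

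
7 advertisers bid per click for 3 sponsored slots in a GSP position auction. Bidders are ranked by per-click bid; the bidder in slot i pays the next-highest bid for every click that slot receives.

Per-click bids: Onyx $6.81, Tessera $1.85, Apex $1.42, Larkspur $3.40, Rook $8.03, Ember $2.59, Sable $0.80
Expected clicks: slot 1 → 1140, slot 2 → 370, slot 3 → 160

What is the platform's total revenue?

Total revenue: $9435.80

Ranked by bid: $8.03 (Rook) > $6.81 (Onyx) > $3.40 (Larkspur) > $2.59 (Ember) > …
Slot 1: Rook pays $6.81 × 1140 = $7763.40
Slot 2: Onyx pays $3.40 × 370 = $1258.00
Slot 3: Larkspur pays $2.59 × 160 = $414.40
Total = $9435.80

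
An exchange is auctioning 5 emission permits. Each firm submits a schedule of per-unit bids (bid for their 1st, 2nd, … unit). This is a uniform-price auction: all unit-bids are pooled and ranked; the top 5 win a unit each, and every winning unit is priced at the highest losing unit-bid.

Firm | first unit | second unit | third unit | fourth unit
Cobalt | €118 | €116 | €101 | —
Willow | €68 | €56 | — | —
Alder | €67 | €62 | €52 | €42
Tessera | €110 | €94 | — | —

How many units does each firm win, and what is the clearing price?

Pooled unit-bids ranked (top 5): 118 (Cobalt-1), 116 (Cobalt-2), 110 (Tessera-1), 101 (Cobalt-3), 94 (Tessera-2)
Highest rejected unit-bid = €68.
Allocation: Cobalt 3, Tessera 2.

Cobalt 3, Tessera 2; clearing price €68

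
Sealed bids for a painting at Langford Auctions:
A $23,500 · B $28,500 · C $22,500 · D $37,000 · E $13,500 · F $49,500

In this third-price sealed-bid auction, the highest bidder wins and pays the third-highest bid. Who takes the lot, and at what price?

Bids ranked: 49,500 (F) > 37,000 (D) > 28,500 (B) > 23,500 (A) > 22,500 (C) > 13,500 (E)
F is highest; pays the third-highest bid, $28,500.

F pays $28,500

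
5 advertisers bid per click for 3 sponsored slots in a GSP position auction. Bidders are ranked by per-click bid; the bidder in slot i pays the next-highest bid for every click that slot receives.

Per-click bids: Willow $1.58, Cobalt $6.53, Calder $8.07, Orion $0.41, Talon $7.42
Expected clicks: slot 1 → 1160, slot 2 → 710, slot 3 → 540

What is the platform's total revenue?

Sorting advertisers: $8.07 (Calder) > $7.42 (Talon) > $6.53 (Cobalt) > $1.58 (Willow) > …
Slot 1: Calder pays $7.42 × 1160 = $8607.20
Slot 2: Talon pays $6.53 × 710 = $4636.30
Slot 3: Cobalt pays $1.58 × 540 = $853.20
Total = $14096.70

Total revenue: $14096.70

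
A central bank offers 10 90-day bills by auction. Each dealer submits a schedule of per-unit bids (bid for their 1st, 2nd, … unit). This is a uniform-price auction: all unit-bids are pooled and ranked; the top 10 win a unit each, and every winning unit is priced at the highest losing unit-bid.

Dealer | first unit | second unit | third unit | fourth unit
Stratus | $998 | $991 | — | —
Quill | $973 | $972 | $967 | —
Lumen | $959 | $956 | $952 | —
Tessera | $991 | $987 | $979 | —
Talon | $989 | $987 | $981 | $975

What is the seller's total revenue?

Merging the schedules and taking the best 10: 998 (Stratus-1), 991 (Stratus-2), 991 (Tessera-1), 989 (Talon-1), 987 (Tessera-2), 987 (Talon-2), 981 (Talon-3), 979 (Tessera-3), 975 (Talon-4), 973 (Quill-1)
First bid not allocated: $972.
Allocation: Quill 1, Stratus 2, Talon 4, Tessera 3. Every unit priced at $972.
Revenue = 10 × 972 = $9,720.

Total revenue: $9,720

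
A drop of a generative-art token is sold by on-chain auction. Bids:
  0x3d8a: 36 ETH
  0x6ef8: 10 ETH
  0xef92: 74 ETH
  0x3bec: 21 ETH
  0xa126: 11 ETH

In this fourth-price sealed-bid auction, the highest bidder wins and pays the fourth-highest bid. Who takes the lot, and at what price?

0xef92 pays 11 ETH

Rule: the highest bidder wins and pays the fourth-highest bid.
Bids ranked: 74 (0xef92) > 36 (0x3d8a) > 21 (0x3bec) > 11 (0xa126) > 10 (0x6ef8)
0xef92 wins; payment is bid #4 in the ranking = 11 ETH.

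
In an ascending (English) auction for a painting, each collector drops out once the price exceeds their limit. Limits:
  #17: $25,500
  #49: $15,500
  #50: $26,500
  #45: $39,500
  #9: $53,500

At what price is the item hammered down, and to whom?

Rule: the price rises until one bidder remains; the winner pays the price at which the last rival dropped out.
Limits in order: 53,500 (#9) > 39,500 (#45) > 26,500 (#50) > 25,500 (#17) > 15,500 (#49)
Bidding ends when #45 exits at $39,500; #9 takes it.

#9 wins at $39,500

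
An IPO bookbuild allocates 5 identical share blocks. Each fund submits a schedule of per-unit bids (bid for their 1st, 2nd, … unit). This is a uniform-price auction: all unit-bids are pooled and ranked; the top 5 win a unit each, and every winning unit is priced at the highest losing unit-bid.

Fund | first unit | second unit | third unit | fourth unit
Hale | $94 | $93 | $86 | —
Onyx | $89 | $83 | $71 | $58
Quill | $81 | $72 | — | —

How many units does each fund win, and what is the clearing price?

Hale 3, Onyx 2; clearing price $81

Merging the schedules and taking the best 5: 94 (Hale-1), 93 (Hale-2), 89 (Onyx-1), 86 (Hale-3), 83 (Onyx-2)
First bid not allocated: $81.
Allocation: Hale 3, Onyx 2.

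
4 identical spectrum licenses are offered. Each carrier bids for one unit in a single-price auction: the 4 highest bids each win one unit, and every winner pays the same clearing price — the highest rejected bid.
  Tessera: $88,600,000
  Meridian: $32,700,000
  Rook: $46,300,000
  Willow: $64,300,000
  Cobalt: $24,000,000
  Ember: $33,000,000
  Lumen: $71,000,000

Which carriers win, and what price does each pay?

Bids ranked high→low: 88,600,000 (Tessera), 71,000,000 (Lumen), 64,300,000 (Willow), 46,300,000 (Rook), 33,000,000 (Ember), 32,700,000 (Meridian), …
Top 4: Tessera, Lumen, Willow, Rook.
Clearing price = highest rejected bid = $33,000,000.

Tessera, Lumen, Willow, Rook; each pays $33,000,000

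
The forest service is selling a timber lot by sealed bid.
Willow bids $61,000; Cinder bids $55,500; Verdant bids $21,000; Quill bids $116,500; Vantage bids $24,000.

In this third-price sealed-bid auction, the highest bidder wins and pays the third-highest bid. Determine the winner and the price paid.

Rule: the highest bidder wins and pays the third-highest bid.
Bids ranked: 116,500 (Quill) > 61,000 (Willow) > 55,500 (Cinder) > 24,000 (Vantage) > 21,000 (Verdant)
Quill wins; payment is bid #3 in the ranking = $55,500.

Quill pays $55,500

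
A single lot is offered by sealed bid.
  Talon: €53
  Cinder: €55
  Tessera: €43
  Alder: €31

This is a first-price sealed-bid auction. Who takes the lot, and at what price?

Cinder pays €55

Bids in order: 55 (Cinder) > 53 (Talon) > 43 (Tessera) > 31 (Alder)
Cinder is highest → pays own bid, €55.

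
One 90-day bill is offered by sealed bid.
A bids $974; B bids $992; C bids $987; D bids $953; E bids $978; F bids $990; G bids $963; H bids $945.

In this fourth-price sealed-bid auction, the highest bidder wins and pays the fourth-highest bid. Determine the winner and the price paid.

B pays $978

Sorting bids: 992 (B) > 990 (F) > 987 (C) > 978 (E) > 974 (A) > 963 (G) > …
B wins; payment is bid #4 in the ranking = $978.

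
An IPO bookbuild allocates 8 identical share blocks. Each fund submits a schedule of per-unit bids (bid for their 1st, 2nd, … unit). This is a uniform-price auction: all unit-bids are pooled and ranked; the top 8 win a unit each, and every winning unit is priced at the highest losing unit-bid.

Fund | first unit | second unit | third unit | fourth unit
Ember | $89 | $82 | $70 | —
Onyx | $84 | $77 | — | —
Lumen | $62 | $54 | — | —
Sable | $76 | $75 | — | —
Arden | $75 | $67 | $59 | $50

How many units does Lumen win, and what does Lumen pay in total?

Merging the schedules and taking the best 8: 89 (Ember-1), 84 (Onyx-1), 82 (Ember-2), 77 (Onyx-2), 76 (Sable-1), 75 (Sable-2), 75 (Arden-1), 70 (Ember-3)
The (k+1)-th unit-bid is $67.
Lumen wins 0 unit(s) at $67 each.

Lumen: 0 units, pays $0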